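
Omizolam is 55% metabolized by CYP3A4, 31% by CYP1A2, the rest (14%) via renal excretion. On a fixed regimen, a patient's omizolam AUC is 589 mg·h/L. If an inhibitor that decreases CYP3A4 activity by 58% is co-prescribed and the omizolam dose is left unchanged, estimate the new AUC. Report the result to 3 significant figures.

The CYP3A4 pathway (55% of clearance) is reduced to 0.42× activity: 0.55 × 0.42 = 0.231.
CYP1A2 (31%) and the residual 14% are unaffected.
New clearance relative to baseline: 0.231 + 0.31 + 0.14 = 0.681.
New AUC = baseline ÷ relative clearance = 589 / 0.681 = 865 mg·h/L.

865 mg·h/L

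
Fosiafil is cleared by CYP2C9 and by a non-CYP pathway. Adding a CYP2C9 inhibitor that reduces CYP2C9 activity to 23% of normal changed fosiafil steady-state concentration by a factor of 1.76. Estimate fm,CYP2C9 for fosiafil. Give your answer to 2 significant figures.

Call the CYP2C9 fraction fm. After the interaction, CL_new/CL_old = fm × 0.23 + (1 − fm).
Steady-state concentration ratio = 1 / (new CL fraction), so new CL fraction = 1 / 1.76 = 0.5682.
fm × 0.23 + 1 − fm = 0.5682  ⇒  fm × (0.23 − 1) = −0.4318  ⇒  fm = 0.56.

0.56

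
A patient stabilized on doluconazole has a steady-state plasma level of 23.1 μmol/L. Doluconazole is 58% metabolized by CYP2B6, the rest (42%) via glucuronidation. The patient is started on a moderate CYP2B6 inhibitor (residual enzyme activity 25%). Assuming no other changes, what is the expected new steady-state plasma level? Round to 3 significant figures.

The CYP2B6 pathway (58% of clearance) falls to 0.25× activity: 0.58 × 0.25 = 0.145.
Non-CYP routes (42%) are unchanged.
CL_new/CL_old = 0.145 + 0.42 = 0.565.
With dosing unchanged, steady-state plasma level scales as 1/CL: 23.1 / 0.565 = 40.9 μmol/L.

40.9 μmol/L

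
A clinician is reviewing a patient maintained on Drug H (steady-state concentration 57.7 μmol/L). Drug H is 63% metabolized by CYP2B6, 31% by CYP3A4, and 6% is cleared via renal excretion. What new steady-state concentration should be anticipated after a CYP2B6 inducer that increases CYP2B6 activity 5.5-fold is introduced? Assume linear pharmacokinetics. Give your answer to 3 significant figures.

CYP2B6: 0.63 × 5.5 = 3.465
CYP3A4: 0.31 (unchanged)
Other: 0.06 (unchanged)
CL_new/CL_old = 3.465 + 0.31 + 0.06 = 3.835.
New steady-state concentration = baseline ÷ relative clearance = 57.7 / 3.835 = 15.0 μmol/L.

15.0 μmol/L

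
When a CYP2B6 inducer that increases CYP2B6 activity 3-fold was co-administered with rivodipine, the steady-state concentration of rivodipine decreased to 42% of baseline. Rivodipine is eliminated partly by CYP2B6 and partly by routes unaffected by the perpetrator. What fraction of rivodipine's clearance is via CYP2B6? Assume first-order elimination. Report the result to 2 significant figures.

0.69

Write x for the fraction cleared via CYP2B6. The observed steady-state concentration change means clearance rose to 1/0.420 = 2.381 of baseline.
Setting x·3 + (1 − x) = 2.381 and solving: x = (2.381 − 1)/(3 − 1) = 0.69.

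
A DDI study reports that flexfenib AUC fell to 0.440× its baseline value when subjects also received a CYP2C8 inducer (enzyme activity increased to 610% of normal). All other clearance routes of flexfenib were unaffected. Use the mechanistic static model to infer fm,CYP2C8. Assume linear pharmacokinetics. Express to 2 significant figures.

0.25

Write x for the fraction cleared via CYP2C8. The observed AUC change means clearance rose to 1/0.440 = 2.273 of baseline.
Only the CYP2C8 route changed, so 2.273 = x·6.1 + (1 − x), giving x = 0.25.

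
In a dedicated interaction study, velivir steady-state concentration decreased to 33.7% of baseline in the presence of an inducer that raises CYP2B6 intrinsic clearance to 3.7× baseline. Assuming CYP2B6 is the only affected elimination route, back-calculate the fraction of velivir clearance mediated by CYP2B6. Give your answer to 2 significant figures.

Write x for the fraction cleared via CYP2B6. The observed steady-state concentration change means clearance rose to 1/0.337 = 2.967 of baseline.
Setting x·3.7 + (1 − x) = 2.967 and solving: x = (2.967 − 1)/(3.7 − 1) = 0.73.

0.73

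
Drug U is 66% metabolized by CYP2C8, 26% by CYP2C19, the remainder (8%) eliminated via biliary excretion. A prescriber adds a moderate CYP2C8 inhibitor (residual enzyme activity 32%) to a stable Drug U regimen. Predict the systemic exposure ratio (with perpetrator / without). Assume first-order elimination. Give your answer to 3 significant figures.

1.81

CYP2C8: 0.66 × 0.32 = 0.2112
CYP2C19: 0.26 (unchanged)
Other: 0.08 (unchanged)
Relative clearance = 0.2112 + 0.26 + 0.08 = 0.5512.
Since systemic exposure ∝ 1/CL, the ratio is 1 / 0.5512 = 1.81.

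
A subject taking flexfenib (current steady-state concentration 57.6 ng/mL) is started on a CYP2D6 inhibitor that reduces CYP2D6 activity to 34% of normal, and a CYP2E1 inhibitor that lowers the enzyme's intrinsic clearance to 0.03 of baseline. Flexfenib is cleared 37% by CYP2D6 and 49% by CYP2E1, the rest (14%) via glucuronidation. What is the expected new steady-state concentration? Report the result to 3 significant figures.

205 ng/mL

The CYP2D6 pathway (37% of clearance) drops to 0.34× activity: 0.37 × 0.34 = 0.1258.
The CYP2E1 pathway (49% of clearance) drops to 0.03× activity: 0.49 × 0.03 = 0.0147.
Non-CYP routes (14%) are unchanged.
New clearance relative to baseline: 0.1258 + 0.0147 + 0.14 = 0.2805.
New steady-state concentration = 57.6 / 0.2805 = 205 ng/mL (concentration scales inversely with clearance).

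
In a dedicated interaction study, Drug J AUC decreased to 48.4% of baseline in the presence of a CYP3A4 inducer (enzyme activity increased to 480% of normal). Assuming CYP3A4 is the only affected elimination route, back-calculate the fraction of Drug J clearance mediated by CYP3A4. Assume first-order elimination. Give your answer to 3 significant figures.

0.281

CL'/CL = 1 / 0.484 = 2.066
4.8·fm + (1 − fm) = 2.066
fm = (2.066 − 1) / (4.8 − 1) = 0.281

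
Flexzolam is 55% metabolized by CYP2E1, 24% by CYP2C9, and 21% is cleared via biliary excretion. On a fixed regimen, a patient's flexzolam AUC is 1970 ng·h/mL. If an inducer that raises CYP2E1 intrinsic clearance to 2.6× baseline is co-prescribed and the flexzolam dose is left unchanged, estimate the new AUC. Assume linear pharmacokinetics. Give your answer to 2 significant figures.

The CYP2E1 pathway (55% of clearance) increases to 2.6× activity: 0.55 × 2.6 = 1.43.
CYP2C9 (24%) and the residual 21% are unaffected.
New clearance relative to baseline: 1.43 + 0.24 + 0.21 = 1.88.
With dosing unchanged, AUC scales as 1/CL: 1970 / 1.88 = 1.0 × 10³ ng·h/mL.

1.0 × 10³ ng·h/mL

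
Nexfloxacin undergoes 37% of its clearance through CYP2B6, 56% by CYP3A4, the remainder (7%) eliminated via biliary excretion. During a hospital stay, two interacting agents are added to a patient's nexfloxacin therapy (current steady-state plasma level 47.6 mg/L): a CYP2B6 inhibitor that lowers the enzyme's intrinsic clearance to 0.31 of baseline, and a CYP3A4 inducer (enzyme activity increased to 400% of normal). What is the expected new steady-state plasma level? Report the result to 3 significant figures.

19.6 mg/L

CYP2B6: 0.37 × 0.31 = 0.1147
CYP3A4: 0.56 × 4 = 2.24
Other: 0.07 (unchanged)
New clearance relative to baseline: 0.1147 + 2.24 + 0.07 = 2.4247.
Dividing the baseline by the relative clearance: 47.6 / 2.4247 = 19.6 mg/L.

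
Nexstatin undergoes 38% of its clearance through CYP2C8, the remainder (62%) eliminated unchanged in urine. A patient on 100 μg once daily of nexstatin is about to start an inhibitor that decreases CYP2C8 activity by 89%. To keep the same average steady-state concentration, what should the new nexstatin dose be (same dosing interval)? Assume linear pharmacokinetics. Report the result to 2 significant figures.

66 μg

CYP2C8: 0.38 × 0.11 = 0.0418
Other: 0.62 (unchanged)
New clearance relative to baseline: 0.0418 + 0.62 = 0.6618.
Exposure is unchanged when dose changes in proportion to clearance. New dose = 100 μg × 0.6618 = 66 μg.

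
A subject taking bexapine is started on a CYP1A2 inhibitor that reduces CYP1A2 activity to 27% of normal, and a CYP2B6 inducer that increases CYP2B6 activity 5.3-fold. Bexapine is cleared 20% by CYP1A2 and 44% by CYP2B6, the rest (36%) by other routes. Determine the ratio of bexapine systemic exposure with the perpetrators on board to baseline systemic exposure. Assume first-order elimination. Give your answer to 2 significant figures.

The CYP1A2 pathway (20% of clearance) drops to 0.27× activity: 0.2 × 0.27 = 0.054.
The CYP2B6 pathway (44% of clearance) is boosted to 5.3× activity: 0.44 × 5.3 = 2.332.
The remaining 36% of clearance is unaffected.
CL_new/CL_old = 0.054 + 2.332 + 0.36 = 2.746.
Net systemic exposure ratio = 1 / 2.746 = 0.36.

0.36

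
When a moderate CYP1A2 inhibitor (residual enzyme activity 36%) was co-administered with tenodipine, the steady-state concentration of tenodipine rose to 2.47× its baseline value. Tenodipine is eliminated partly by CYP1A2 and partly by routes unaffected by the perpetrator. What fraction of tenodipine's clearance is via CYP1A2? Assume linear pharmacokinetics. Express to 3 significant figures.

CL'/CL = 1 / 2.47 = 0.4049
0.36·fm + (1 − fm) = 0.4049
fm = (0.4049 − 1) / (0.36 − 1) = 0.930

0.930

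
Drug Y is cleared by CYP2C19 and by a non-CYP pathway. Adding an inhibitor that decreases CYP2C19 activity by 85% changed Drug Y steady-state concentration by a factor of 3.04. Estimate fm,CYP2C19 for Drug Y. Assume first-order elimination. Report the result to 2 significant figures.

0.79

Let fm be the CYP2C19 fraction. New clearance relative to baseline = fm × 0.15 + (1 − fm).
Steady-state concentration ratio = 1 / (new CL fraction), so new CL fraction = 1 / 3.04 = 0.3289.
fm × 0.15 + 1 − fm = 0.3289  ⇒  fm × (0.15 − 1) = −0.6711  ⇒  fm = 0.79.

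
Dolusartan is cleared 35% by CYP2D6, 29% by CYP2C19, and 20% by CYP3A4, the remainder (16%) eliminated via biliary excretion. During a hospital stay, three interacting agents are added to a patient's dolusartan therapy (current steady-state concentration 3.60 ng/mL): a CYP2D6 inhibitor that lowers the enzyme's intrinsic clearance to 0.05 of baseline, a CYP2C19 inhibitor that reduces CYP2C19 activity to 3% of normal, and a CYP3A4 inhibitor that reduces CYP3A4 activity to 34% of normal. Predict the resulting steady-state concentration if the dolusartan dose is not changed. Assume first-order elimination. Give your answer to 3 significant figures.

The CYP2D6 pathway (35% of clearance) drops to 0.05× activity: 0.35 × 0.05 = 0.0175.
The CYP2C19 pathway (29% of clearance) falls to 0.03× activity: 0.29 × 0.03 = 0.0087.
The CYP3A4 pathway (20% of clearance) falls to 0.34× activity: 0.2 × 0.34 = 0.068.
Non-CYP routes (16%) are unchanged.
New clearance relative to baseline: 0.0175 + 0.0087 + 0.068 + 0.16 = 0.2542.
Steady-state concentration ∝ 1/CL: new value = 3.60 / 0.2542 = 14.2 ng/mL.

14.2 ng/mL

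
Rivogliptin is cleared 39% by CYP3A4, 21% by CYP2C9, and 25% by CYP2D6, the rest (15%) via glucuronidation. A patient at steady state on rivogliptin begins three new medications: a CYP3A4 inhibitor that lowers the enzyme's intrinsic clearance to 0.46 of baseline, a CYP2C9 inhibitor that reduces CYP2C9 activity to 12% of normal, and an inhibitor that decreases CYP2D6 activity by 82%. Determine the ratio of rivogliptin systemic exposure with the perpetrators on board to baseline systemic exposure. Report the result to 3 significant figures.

2.50

The CYP3A4 pathway (39% of clearance) is reduced to 0.46× activity: 0.39 × 0.46 = 0.1794.
The CYP2C9 pathway (21% of clearance) is reduced to 0.12× activity: 0.21 × 0.12 = 0.0252.
The CYP2D6 pathway (25% of clearance) drops to 0.18× activity: 0.25 × 0.18 = 0.045.
The remaining 15% of clearance is unaffected.
New clearance relative to baseline: 0.1794 + 0.0252 + 0.045 + 0.15 = 0.3996.
Systemic exposure ∝ 1/CL: fold-change = 1 / 0.3996 = 2.50.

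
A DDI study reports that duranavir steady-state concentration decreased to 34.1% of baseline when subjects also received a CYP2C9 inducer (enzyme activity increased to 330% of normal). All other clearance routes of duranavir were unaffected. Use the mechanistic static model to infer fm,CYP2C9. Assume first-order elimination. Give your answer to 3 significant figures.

0.840

Let fm be the CYP2C9 fraction. New clearance relative to baseline = fm × 3.3 + (1 − fm).
Steady-state concentration ratio = 1 / (new CL fraction), so new CL fraction = 1 / 0.341 = 2.933.
fm × 3.3 + 1 − fm = 2.933  ⇒  fm × (3.3 − 1) = 1.933  ⇒  fm = 0.840.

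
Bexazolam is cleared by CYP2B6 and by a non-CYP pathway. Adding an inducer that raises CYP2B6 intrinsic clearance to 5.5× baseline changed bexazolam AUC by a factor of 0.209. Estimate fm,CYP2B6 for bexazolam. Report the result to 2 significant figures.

CL'/CL = 1 / 0.209 = 4.785
5.5·fm + (1 − fm) = 4.785
fm = (4.785 − 1) / (5.5 − 1) = 0.84

0.84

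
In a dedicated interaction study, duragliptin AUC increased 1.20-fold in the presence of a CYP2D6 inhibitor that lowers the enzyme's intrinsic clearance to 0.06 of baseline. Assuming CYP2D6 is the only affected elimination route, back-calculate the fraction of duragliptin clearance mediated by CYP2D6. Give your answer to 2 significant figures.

CL'/CL = 1 / 1.20 = 0.8333
0.06·fm + (1 − fm) = 0.8333
fm = (0.8333 − 1) / (0.06 − 1) = 0.18

0.18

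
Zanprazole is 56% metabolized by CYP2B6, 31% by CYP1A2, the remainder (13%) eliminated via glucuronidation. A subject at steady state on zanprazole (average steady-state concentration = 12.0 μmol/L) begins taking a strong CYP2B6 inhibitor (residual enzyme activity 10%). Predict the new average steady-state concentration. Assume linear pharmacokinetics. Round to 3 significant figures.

CYP2B6: 0.56 × 0.1 = 0.056
CYP1A2: 0.31 (unchanged)
Other: 0.13 (unchanged)
New clearance relative to baseline: 0.056 + 0.31 + 0.13 = 0.496.
With dosing unchanged, average steady-state concentration scales as 1/CL: 12.0 / 0.496 = 24.2 μmol/L.

24.2 μmol/L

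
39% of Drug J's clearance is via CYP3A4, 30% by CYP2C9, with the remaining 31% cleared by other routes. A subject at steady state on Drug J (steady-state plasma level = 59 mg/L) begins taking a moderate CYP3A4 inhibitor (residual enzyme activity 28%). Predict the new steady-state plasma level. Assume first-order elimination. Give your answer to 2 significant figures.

82 mg/L

CYP3A4: 0.39 × 0.28 = 0.1092
CYP2C9: 0.3 (unchanged)
Other: 0.31 (unchanged)
CL_new/CL_old = 0.1092 + 0.3 + 0.31 = 0.7192.
With dosing unchanged, steady-state plasma level scales as 1/CL: 59 / 0.7192 = 82 mg/L.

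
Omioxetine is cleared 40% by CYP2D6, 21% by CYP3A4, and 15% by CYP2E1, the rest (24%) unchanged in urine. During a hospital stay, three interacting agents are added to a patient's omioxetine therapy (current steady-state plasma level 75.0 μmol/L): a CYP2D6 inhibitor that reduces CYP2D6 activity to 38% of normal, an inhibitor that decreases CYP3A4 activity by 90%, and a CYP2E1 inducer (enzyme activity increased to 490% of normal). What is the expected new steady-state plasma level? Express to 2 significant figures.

CYP2D6: 0.4 × 0.38 = 0.152
CYP3A4: 0.21 × 0.1 = 0.021
CYP2E1: 0.15 × 4.9 = 0.735
Other: 0.24 (unchanged)
CL_new/CL_old = 0.152 + 0.021 + 0.735 + 0.24 = 1.148.
Dividing the baseline by the relative clearance: 75.0 / 1.148 = 65 μmol/L.

65 μmol/L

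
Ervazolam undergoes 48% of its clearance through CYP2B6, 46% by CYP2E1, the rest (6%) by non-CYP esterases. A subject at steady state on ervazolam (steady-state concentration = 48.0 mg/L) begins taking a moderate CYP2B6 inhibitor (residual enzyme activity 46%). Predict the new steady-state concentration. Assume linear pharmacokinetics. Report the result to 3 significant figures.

64.8 mg/L

CYP2B6: 0.48 × 0.46 = 0.2208
CYP2E1: 0.46 (unchanged)
Other: 0.06 (unchanged)
CL_new/CL_old = 0.2208 + 0.46 + 0.06 = 0.7408.
New steady-state concentration = baseline ÷ relative clearance = 48.0 / 0.7408 = 64.8 mg/L.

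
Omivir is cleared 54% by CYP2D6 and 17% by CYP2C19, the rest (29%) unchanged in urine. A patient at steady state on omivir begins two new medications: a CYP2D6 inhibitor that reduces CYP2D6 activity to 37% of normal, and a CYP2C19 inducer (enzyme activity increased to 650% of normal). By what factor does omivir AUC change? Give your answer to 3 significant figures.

0.627

The CYP2D6 pathway (54% of clearance) is reduced to 0.37× activity: 0.54 × 0.37 = 0.1998.
The CYP2C19 pathway (17% of clearance) rises to 6.5× activity: 0.17 × 6.5 = 1.105.
The remaining 29% of clearance is unaffected.
Relative clearance = 0.1998 + 1.105 + 0.29 = 1.5948.
AUC ∝ 1/CL: fold-change = 1 / 1.5948 = 0.627.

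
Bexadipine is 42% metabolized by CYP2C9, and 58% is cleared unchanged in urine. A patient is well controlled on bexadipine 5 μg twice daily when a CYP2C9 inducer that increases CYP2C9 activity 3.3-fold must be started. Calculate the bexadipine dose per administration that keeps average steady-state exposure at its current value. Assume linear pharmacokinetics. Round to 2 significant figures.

CYP2C9: 0.42 × 3.3 = 1.386
Other: 0.58 (unchanged)
Relative clearance = 1.386 + 0.58 = 1.966.
To maintain the same steady-state level, dose must scale with clearance: new dose = 5 × 1.966 = 9.8 μg.

9.8 μg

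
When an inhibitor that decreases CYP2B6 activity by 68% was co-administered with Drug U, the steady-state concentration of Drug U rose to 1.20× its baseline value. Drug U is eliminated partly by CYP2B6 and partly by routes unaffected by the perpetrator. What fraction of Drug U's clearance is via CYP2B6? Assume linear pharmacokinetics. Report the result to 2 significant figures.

0.25

Write x for the fraction cleared via CYP2B6. The observed steady-state concentration change means clearance fell to 1/1.20 = 0.8333 of baseline.
Setting x·0.32 + (1 − x) = 0.8333 and solving: x = (0.8333 − 1)/(0.32 − 1) = 0.25.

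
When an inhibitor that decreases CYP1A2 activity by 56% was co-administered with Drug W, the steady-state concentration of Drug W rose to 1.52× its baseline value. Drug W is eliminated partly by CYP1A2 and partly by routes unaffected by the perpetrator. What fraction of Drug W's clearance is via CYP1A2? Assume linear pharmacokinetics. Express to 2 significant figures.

0.61

CL'/CL = 1 / 1.52 = 0.6579
0.44·fm + (1 − fm) = 0.6579
fm = (0.6579 − 1) / (0.44 − 1) = 0.61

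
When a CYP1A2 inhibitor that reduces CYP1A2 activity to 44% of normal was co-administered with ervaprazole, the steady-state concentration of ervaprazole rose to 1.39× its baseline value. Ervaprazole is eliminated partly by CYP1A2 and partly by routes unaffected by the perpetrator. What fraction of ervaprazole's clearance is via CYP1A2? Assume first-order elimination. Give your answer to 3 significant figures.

Let x = fm,CYP1A2. Because steady-state concentration ∝ 1/CL, relative clearance fell to 1/1.39 = 0.7194.
Setting x·0.44 + (1 − x) = 0.7194 and solving: x = (0.7194 − 1)/(0.44 − 1) = 0.501.

0.501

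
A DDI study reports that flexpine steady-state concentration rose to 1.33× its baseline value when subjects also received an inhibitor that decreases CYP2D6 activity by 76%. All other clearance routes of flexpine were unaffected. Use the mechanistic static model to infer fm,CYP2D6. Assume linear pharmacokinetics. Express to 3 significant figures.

Call the CYP2D6 fraction fm. After the interaction, CL_new/CL_old = fm × 0.24 + (1 − fm).
Steady-state concentration ratio = 1 / (new CL fraction), so new CL fraction = 1 / 1.33 = 0.7519.
fm × 0.24 + 1 − fm = 0.7519  ⇒  fm × (0.24 − 1) = −0.2481  ⇒  fm = 0.326.

0.326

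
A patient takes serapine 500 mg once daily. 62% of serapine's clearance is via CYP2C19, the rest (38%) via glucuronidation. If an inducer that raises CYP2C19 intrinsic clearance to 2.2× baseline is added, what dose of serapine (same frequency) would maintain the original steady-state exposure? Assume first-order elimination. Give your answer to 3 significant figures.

872 mg

CYP2C19: 0.62 × 2.2 = 1.364
Other: 0.38 (unchanged)
CL_new/CL_old = 1.364 + 0.38 = 1.744.
Exposure is unchanged when dose changes in proportion to clearance. New dose = 500 mg × 1.744 = 872 mg.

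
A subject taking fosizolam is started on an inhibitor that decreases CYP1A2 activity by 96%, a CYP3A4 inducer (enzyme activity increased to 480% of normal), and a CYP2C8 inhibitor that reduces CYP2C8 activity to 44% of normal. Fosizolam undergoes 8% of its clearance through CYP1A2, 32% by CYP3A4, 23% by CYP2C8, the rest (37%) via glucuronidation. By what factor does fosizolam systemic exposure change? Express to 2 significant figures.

0.50

The CYP1A2 pathway (8% of clearance) falls to 0.04× activity: 0.08 × 0.04 = 0.0032.
The CYP3A4 pathway (32% of clearance) rises to 4.8× activity: 0.32 × 4.8 = 1.536.
The CYP2C8 pathway (23% of clearance) falls to 0.44× activity: 0.23 × 0.44 = 0.1012.
The remaining 37% of clearance is unaffected.
CL_new/CL_old = 0.0032 + 1.536 + 0.1012 + 0.37 = 2.0104.
Systemic exposure ∝ 1/CL: fold-change = 1 / 2.0104 = 0.50.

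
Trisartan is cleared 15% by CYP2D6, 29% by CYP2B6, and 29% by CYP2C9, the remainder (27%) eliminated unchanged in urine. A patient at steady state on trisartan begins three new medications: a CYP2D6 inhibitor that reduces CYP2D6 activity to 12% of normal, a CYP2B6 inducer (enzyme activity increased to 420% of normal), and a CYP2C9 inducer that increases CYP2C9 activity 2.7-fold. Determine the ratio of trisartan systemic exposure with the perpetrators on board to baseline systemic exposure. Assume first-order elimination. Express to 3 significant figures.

CYP2D6: 0.15 × 0.12 = 0.018
CYP2B6: 0.29 × 4.2 = 1.218
CYP2C9: 0.29 × 2.7 = 0.783
Other: 0.27 (unchanged)
Relative clearance = 0.018 + 1.218 + 0.783 + 0.27 = 2.289.
Because systemic exposure varies inversely with clearance, the combined effect is 1 / 2.289 = 0.437.

0.437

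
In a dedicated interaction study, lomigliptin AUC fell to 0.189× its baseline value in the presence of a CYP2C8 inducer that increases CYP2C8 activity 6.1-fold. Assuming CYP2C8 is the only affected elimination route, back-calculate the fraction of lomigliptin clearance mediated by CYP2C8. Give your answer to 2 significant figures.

0.84

Let fm be the CYP2C8 fraction. New clearance relative to baseline = fm × 6.1 + (1 − fm).
AUC ratio = 1 / (new CL fraction), so new CL fraction = 1 / 0.189 = 5.291.
fm × 6.1 + 1 − fm = 5.291  ⇒  fm × (6.1 − 1) = 4.291  ⇒  fm = 0.84.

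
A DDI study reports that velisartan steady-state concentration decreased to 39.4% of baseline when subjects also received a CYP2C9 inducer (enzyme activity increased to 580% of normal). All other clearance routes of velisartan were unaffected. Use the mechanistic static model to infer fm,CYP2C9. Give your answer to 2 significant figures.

0.32

Let x = fm,CYP2C9. Because steady-state concentration ∝ 1/CL, relative clearance rose to 1/0.394 = 2.538.
Setting x·5.8 + (1 − x) = 2.538 and solving: x = (2.538 − 1)/(5.8 − 1) = 0.32.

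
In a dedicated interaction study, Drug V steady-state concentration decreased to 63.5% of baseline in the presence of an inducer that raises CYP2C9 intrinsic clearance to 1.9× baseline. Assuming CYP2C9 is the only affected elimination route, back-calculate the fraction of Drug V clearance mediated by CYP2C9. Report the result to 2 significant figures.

Call the CYP2C9 fraction fm. After the interaction, CL_new/CL_old = fm × 1.9 + (1 − fm).
Steady-state concentration ratio = 1 / (new CL fraction), so new CL fraction = 1 / 0.635 = 1.575.
fm × 1.9 + 1 − fm = 1.575  ⇒  fm × (1.9 − 1) = 0.5748  ⇒  fm = 0.64.

0.64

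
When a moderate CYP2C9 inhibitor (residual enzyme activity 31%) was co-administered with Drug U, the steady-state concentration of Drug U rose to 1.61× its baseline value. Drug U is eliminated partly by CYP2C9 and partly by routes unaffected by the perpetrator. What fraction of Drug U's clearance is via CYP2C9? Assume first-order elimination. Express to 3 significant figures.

0.549

Let x = fm,CYP2C9. Because steady-state concentration ∝ 1/CL, relative clearance fell to 1/1.61 = 0.6211.
Only the CYP2C9 route changed, so 0.6211 = x·0.31 + (1 − x), giving x = 0.549.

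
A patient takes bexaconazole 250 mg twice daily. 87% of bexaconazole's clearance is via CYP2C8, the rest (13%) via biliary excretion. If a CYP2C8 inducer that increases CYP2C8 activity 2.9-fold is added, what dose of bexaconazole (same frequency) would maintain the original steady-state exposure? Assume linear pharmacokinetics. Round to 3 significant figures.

663 mg

CYP2C8: 0.87 × 2.9 = 2.523
Other: 0.13 (unchanged)
New clearance relative to baseline: 2.523 + 0.13 = 2.653.
Css,avg = (dose rate)/CL, so holding Css fixed requires dose ∝ CL: 250 × 2.653 = 663 mg.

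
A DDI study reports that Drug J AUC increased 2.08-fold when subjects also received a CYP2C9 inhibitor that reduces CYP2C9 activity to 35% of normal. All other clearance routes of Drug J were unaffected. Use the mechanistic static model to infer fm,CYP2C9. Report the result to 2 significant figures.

0.80

Let fm be the CYP2C9 fraction. New clearance relative to baseline = fm × 0.35 + (1 − fm).
AUC ratio = 1 / (new CL fraction), so new CL fraction = 1 / 2.08 = 0.4808.
fm × 0.35 + 1 − fm = 0.4808  ⇒  fm × (0.35 − 1) = −0.5192  ⇒  fm = 0.80.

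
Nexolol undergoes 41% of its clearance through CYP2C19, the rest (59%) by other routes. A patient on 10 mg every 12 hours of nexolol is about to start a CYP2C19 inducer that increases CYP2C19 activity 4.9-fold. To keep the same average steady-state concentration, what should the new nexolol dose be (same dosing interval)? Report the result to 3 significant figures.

The CYP2C19 pathway (41% of clearance) increases to 4.9× activity: 0.41 × 4.9 = 2.009.
Non-CYP routes (59%) are unchanged.
New clearance relative to baseline: 2.009 + 0.59 = 2.599.
Exposure is unchanged when dose changes in proportion to clearance. New dose = 10 mg × 2.599 = 26.0 mg.

26.0 mg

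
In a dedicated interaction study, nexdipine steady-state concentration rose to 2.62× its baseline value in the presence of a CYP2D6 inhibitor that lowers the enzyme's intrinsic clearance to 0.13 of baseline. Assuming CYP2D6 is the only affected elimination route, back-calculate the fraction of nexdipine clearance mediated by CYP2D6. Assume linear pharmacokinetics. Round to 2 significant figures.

CL'/CL = 1 / 2.62 = 0.3817
0.13·fm + (1 − fm) = 0.3817
fm = (0.3817 − 1) / (0.13 − 1) = 0.71

0.71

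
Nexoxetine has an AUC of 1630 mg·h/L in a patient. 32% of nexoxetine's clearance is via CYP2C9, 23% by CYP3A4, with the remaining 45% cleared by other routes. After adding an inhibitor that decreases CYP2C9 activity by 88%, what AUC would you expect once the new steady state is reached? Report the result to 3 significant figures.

CYP2C9: 0.32 × 0.12 = 0.0384
CYP3A4: 0.23 (unchanged)
Other: 0.45 (unchanged)
Relative clearance = 0.0384 + 0.23 + 0.45 = 0.7184.
With dosing unchanged, AUC scales as 1/CL: 1630 / 0.7184 = 2.27 × 10³ mg·h/L.

2.27 × 10³ mg·h/L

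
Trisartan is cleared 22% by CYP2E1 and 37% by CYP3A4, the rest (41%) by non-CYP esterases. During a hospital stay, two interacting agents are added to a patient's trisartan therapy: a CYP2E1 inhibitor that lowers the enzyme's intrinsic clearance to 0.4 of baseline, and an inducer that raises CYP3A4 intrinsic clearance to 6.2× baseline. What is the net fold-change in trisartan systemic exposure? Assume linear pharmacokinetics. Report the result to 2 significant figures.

The CYP2E1 pathway (22% of clearance) falls to 0.4× activity: 0.22 × 0.4 = 0.088.
The CYP3A4 pathway (37% of clearance) is boosted to 6.2× activity: 0.37 × 6.2 = 2.294.
The remaining 41% of clearance is unaffected.
CL_new/CL_old = 0.088 + 2.294 + 0.41 = 2.792.
Net systemic exposure ratio = 1 / 2.792 = 0.36.

0.36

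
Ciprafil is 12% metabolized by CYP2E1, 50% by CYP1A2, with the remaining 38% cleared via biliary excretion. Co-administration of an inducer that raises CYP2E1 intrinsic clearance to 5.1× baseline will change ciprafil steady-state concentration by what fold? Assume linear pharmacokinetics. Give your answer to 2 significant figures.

0.67

The CYP2E1 pathway (12% of clearance) is boosted to 5.1× activity: 0.12 × 5.1 = 0.612.
CYP1A2 (50%) and the residual 38% are unaffected.
CL_new/CL_old = 0.612 + 0.5 + 0.38 = 1.492.
Steady-state concentration is inversely proportional to clearance, so the fold-change is 1 / 1.492 = 0.67.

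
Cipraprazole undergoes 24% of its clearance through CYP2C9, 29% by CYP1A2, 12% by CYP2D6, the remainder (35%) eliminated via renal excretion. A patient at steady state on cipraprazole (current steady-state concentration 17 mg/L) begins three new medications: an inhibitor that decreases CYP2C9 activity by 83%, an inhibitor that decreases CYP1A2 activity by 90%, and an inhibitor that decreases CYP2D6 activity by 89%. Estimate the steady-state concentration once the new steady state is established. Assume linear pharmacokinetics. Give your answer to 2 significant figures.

The CYP2C9 pathway (24% of clearance) falls to 0.17× activity: 0.24 × 0.17 = 0.0408.
The CYP1A2 pathway (29% of clearance) falls to 0.1× activity: 0.29 × 0.1 = 0.029.
The CYP2D6 pathway (12% of clearance) falls to 0.11× activity: 0.12 × 0.11 = 0.0132.
Non-CYP routes (35%) are unchanged.
Relative clearance = 0.0408 + 0.029 + 0.0132 + 0.35 = 0.433.
Dividing the baseline by the relative clearance: 17 / 0.433 = 39 mg/L.

39 mg/L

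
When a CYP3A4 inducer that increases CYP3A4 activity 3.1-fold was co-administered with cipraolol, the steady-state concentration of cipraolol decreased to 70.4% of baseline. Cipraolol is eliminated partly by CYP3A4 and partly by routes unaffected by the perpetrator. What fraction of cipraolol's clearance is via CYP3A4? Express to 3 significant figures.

CL'/CL = 1 / 0.704 = 1.42
3.1·fm + (1 − fm) = 1.42
fm = (1.42 − 1) / (3.1 − 1) = 0.200

0.200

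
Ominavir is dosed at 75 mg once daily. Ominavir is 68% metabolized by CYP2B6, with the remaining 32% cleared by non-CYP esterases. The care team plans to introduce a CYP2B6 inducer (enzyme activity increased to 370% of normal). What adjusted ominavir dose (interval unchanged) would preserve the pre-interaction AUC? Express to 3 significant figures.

213 mg

CYP2B6: 0.68 × 3.7 = 2.516
Other: 0.32 (unchanged)
New clearance relative to baseline: 2.516 + 0.32 = 2.836.
Css,avg = (dose rate)/CL, so holding Css fixed requires dose ∝ CL: 75 × 2.836 = 213 mg.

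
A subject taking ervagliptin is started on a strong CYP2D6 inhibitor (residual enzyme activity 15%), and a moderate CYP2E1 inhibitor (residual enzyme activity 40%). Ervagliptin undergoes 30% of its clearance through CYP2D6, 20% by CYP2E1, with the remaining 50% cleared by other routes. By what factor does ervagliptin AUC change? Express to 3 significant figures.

The CYP2D6 pathway (30% of clearance) falls to 0.15× activity: 0.3 × 0.15 = 0.045.
The CYP2E1 pathway (20% of clearance) is reduced to 0.4× activity: 0.2 × 0.4 = 0.08.
The remaining 50% of clearance is unaffected.
New clearance relative to baseline: 0.045 + 0.08 + 0.5 = 0.625.
Net AUC ratio = 1 / 0.625 = 1.60.

1.60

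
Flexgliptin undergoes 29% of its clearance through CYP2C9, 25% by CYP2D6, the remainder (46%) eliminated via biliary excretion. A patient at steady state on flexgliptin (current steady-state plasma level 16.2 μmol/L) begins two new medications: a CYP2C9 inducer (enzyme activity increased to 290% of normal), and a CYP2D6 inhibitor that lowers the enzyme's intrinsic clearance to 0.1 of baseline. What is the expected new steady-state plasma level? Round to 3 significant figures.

CYP2C9: 0.29 × 2.9 = 0.841
CYP2D6: 0.25 × 0.1 = 0.025
Other: 0.46 (unchanged)
New clearance relative to baseline: 0.841 + 0.025 + 0.46 = 1.326.
Steady-state plasma level ∝ 1/CL: new value = 16.2 / 1.326 = 12.2 μmol/L.

12.2 μmol/L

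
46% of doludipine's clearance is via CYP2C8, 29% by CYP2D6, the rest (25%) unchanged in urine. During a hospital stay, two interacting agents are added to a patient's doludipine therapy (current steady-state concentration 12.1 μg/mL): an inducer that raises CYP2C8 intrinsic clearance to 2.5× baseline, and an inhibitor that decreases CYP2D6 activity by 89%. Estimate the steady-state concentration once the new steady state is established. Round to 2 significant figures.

8.5 μg/mL

CYP2C8: 0.46 × 2.5 = 1.15
CYP2D6: 0.29 × 0.11 = 0.0319
Other: 0.25 (unchanged)
New clearance relative to baseline: 1.15 + 0.0319 + 0.25 = 1.4319.
Steady-state concentration ∝ 1/CL: new value = 12.1 / 1.4319 = 8.5 μg/mL.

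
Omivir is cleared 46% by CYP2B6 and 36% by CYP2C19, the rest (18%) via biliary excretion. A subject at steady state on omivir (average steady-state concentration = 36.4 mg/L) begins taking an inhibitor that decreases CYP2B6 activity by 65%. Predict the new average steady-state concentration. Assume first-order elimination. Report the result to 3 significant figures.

51.9 mg/L

The CYP2B6 pathway (46% of clearance) drops to 0.35× activity: 0.46 × 0.35 = 0.161.
CYP2C19 (36%) and the residual 18% are unaffected.
New clearance relative to baseline: 0.161 + 0.36 + 0.18 = 0.701.
Average steady-state concentration ∝ 1/CL, so new value = 36.4 / 0.701 = 51.9 mg/L.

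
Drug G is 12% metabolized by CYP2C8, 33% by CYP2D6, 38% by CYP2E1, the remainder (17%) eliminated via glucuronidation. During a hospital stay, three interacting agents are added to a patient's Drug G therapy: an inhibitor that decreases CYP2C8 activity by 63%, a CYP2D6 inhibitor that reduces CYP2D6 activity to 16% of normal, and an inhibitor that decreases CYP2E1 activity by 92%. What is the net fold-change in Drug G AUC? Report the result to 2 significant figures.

3.4

CYP2C8: 0.12 × 0.37 = 0.0444
CYP2D6: 0.33 × 0.16 = 0.0528
CYP2E1: 0.38 × 0.08 = 0.0304
Other: 0.17 (unchanged)
New clearance relative to baseline: 0.0444 + 0.0528 + 0.0304 + 0.17 = 0.2976.
AUC ∝ 1/CL: fold-change = 1 / 0.2976 = 3.4.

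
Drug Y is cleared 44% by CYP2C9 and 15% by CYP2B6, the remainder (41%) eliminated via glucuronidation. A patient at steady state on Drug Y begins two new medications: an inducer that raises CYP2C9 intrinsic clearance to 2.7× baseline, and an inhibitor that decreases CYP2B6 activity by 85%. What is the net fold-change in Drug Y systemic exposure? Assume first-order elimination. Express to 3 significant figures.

The CYP2C9 pathway (44% of clearance) is boosted to 2.7× activity: 0.44 × 2.7 = 1.188.
The CYP2B6 pathway (15% of clearance) is reduced to 0.15× activity: 0.15 × 0.15 = 0.0225.
The remaining 41% of clearance is unaffected.
CL_new/CL_old = 1.188 + 0.0225 + 0.41 = 1.6205.
Because systemic exposure varies inversely with clearance, the combined effect is 1 / 1.6205 = 0.617.

0.617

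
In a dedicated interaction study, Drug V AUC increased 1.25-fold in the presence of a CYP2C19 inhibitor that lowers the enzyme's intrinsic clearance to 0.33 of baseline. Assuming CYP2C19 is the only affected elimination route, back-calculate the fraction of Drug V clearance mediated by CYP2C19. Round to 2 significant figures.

0.30

Write x for the fraction cleared via CYP2C19. The observed AUC change means clearance fell to 1/1.25 = 0.8 of baseline.
Setting x·0.33 + (1 − x) = 0.8 and solving: x = (0.8 − 1)/(0.33 − 1) = 0.30.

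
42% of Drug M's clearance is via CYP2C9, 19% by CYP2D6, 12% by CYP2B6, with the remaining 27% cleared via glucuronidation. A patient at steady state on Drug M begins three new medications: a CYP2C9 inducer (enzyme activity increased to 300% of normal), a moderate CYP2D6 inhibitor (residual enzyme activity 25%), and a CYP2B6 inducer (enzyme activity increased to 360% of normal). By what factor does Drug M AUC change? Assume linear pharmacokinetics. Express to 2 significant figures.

CYP2C9: 0.42 × 3 = 1.26
CYP2D6: 0.19 × 0.25 = 0.0475
CYP2B6: 0.12 × 3.6 = 0.432
Other: 0.27 (unchanged)
Relative clearance = 1.26 + 0.0475 + 0.432 + 0.27 = 2.0095.
AUC ∝ 1/CL: fold-change = 1 / 2.0095 = 0.50.

0.50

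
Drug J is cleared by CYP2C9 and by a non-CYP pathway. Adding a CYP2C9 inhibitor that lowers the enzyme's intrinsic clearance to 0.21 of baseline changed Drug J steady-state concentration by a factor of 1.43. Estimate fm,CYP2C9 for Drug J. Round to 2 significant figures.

Let fm be the CYP2C9 fraction. New clearance relative to baseline = fm × 0.21 + (1 − fm).
Steady-state concentration ratio = 1 / (new CL fraction), so new CL fraction = 1 / 1.43 = 0.6993.
fm × 0.21 + 1 − fm = 0.6993  ⇒  fm × (0.21 − 1) = −0.3007  ⇒  fm = 0.38.

0.38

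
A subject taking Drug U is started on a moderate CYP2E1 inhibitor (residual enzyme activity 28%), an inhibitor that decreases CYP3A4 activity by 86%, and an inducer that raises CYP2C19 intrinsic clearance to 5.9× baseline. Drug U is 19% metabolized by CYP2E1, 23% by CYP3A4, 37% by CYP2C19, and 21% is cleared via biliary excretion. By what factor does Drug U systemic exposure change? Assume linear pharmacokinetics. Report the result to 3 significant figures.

0.403

The CYP2E1 pathway (19% of clearance) drops to 0.28× activity: 0.19 × 0.28 = 0.0532.
The CYP3A4 pathway (23% of clearance) is reduced to 0.14× activity: 0.23 × 0.14 = 0.0322.
The CYP2C19 pathway (37% of clearance) rises to 5.9× activity: 0.37 × 5.9 = 2.183.
Non-CYP routes (21%) are unchanged.
CL_new/CL_old = 0.0532 + 0.0322 + 2.183 + 0.21 = 2.4784.
Because systemic exposure varies inversely with clearance, the combined effect is 1 / 2.4784 = 0.403.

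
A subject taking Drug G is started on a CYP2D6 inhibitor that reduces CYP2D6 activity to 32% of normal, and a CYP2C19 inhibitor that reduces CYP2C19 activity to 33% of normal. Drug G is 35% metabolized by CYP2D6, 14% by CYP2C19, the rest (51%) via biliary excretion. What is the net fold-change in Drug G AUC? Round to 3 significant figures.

The CYP2D6 pathway (35% of clearance) falls to 0.32× activity: 0.35 × 0.32 = 0.112.
The CYP2C19 pathway (14% of clearance) is reduced to 0.33× activity: 0.14 × 0.33 = 0.0462.
The remaining 51% of clearance is unaffected.
Relative clearance = 0.112 + 0.0462 + 0.51 = 0.6682.
AUC ∝ 1/CL: fold-change = 1 / 0.6682 = 1.50.

1.50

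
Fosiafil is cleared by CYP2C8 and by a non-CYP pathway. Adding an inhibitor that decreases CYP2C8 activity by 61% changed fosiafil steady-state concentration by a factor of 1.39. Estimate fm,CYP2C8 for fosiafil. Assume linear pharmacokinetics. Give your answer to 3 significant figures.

0.460

CL'/CL = 1 / 1.39 = 0.7194
0.39·fm + (1 − fm) = 0.7194
fm = (0.7194 − 1) / (0.39 − 1) = 0.460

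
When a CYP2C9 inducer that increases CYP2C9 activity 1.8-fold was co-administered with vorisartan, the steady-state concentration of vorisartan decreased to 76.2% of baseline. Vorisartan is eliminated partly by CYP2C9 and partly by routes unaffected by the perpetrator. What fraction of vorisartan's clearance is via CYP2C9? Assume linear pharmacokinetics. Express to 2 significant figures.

Call the CYP2C9 fraction fm. After the interaction, CL_new/CL_old = fm × 1.8 + (1 − fm).
Steady-state concentration ratio = 1 / (new CL fraction), so new CL fraction = 1 / 0.762 = 1.312.
fm × 1.8 + 1 − fm = 1.312  ⇒  fm × (1.8 − 1) = 0.3123  ⇒  fm = 0.39.

0.39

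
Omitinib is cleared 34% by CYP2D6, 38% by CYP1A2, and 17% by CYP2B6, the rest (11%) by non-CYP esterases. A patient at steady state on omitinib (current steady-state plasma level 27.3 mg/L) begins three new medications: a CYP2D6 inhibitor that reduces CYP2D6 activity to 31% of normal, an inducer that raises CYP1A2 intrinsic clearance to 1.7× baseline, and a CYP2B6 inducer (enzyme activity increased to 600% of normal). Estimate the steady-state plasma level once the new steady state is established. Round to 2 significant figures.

The CYP2D6 pathway (34% of clearance) falls to 0.31× activity: 0.34 × 0.31 = 0.1054.
The CYP1A2 pathway (38% of clearance) increases to 1.7× activity: 0.38 × 1.7 = 0.646.
The CYP2B6 pathway (17% of clearance) increases to 6× activity: 0.17 × 6 = 1.02.
Non-CYP routes (11%) are unchanged.
Relative clearance = 0.1054 + 0.646 + 1.02 + 0.11 = 1.8814.
Steady-state plasma level ∝ 1/CL: new value = 27.3 / 1.8814 = 15 mg/L.

15 mg/L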